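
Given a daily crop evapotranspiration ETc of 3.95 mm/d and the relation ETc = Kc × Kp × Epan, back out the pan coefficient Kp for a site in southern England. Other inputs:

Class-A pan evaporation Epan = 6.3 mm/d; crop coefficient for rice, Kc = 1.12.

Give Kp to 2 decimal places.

0.56

ETc = Kc × Kp × Epan  ⇒  Kp = ETc / (Kc × Epan)
Kp = 3.95 / (1.12 × 6.3) = 3.95 / 7.056 = 0.5598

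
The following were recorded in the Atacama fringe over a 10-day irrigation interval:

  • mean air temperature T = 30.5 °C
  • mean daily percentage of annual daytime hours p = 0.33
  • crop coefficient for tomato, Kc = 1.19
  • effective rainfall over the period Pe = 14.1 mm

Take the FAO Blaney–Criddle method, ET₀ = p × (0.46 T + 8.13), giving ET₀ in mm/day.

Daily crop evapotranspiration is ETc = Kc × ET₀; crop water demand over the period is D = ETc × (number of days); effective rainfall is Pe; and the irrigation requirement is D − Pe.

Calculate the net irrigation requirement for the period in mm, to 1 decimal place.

ET₀ = 0.33 × (0.46 × 30.5 + 8.13) = 0.33 × 22.160 = 7.3128 mm/d
ETc = Kc × ET₀ = 1.19 × 7.3128 = 8.7022 mm/d
Crop demand D = ETc × 10 d = 8.7022 × 10 = 87.022 mm
D − Pe = 87.022 − 14.1 = 72.922 mm

72.9 mm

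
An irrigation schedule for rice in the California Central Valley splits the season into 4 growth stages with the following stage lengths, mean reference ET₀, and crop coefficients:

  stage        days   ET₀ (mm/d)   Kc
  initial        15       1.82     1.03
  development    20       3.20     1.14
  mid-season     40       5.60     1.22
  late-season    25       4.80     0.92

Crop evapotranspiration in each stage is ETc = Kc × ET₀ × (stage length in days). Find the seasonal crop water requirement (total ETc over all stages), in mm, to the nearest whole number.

485 mm

initial: 1.03 × 1.82 × 15 = 28.12 mm
development: 1.14 × 3.20 × 20 = 72.96 mm
mid-season: 1.22 × 5.60 × 40 = 273.28 mm
late-season: 0.92 × 4.80 × 25 = 110.40 mm
Seasonal total = 484.76 mm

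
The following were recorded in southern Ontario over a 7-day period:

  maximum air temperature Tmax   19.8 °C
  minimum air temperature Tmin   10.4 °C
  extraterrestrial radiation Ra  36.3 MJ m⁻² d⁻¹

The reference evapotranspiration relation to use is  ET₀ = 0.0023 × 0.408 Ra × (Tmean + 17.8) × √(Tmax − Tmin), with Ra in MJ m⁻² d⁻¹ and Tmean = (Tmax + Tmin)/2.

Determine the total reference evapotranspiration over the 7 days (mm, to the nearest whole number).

24 mm

Tmean = (19.8 + 10.4)/2 = 15.10 °C
0.408 Ra = 0.408 × 36.3 = 14.8104 mm/d equivalent
ET₀ = 0.0023 × 14.8104 × (15.10 + 17.8) × √9.4 = 0.0023 × 14.8104 × 32.90 × 3.0659 = 3.4360 mm/d
Over 7 days: 3.4360 × 7 = 24.052 mm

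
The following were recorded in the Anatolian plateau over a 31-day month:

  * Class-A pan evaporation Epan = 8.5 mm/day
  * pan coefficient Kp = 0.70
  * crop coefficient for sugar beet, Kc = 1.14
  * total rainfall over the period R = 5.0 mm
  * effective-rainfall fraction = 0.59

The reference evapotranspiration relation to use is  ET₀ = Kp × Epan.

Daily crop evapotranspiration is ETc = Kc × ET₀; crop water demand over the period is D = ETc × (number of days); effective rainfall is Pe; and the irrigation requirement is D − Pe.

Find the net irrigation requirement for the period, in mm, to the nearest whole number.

ET₀ = 0.70 × 8.5 = 5.9500 mm/d
ETc = Kc × ET₀ = 1.14 × 5.9500 = 6.7830 mm/d
Crop demand D = ETc × 31 d = 6.7830 × 31 = 210.273 mm
Pe = 0.59 × 5.0 = 2.950 mm
D − Pe = 210.273 − 2.950 = 207.323 mm

207 mm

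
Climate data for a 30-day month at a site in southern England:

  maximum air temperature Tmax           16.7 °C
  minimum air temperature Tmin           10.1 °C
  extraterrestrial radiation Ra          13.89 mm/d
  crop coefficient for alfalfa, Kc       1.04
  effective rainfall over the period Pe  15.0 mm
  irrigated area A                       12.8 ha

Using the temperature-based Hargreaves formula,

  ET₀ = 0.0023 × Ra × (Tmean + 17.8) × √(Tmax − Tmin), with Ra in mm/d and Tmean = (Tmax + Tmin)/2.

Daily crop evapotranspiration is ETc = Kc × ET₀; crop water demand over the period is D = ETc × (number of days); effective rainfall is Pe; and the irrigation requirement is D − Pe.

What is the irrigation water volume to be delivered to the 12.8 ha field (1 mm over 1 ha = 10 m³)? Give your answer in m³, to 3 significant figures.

Tmean = (16.7 + 10.1)/2 = 13.40 °C
ET₀ = 0.0023 × 13.89 × (13.40 + 17.8) × √6.6 = 0.0023 × 13.89 × 31.20 × 2.5690 = 2.5606 mm/d
ETc = Kc × ET₀ = 1.04 × 2.5606 = 2.6630 mm/d
Crop demand D = ETc × 30 d = 2.6630 × 30 = 79.890 mm
D − Pe = 79.890 − 15.0 = 64.890 mm
Volume = 64.890 mm × 12.8 ha × 10 = 8305.9 m³

8310 m³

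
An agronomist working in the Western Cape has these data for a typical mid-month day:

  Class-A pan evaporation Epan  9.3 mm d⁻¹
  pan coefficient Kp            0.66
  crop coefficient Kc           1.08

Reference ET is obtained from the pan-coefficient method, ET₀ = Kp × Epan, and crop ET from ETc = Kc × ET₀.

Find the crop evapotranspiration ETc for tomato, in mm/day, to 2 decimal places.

6.63 mm/day

ET₀ = 0.66 × 9.3 = 6.1380 mm/d
ETc = Kc × ET₀ = 1.08 × 6.1380 = 6.6290 mm/d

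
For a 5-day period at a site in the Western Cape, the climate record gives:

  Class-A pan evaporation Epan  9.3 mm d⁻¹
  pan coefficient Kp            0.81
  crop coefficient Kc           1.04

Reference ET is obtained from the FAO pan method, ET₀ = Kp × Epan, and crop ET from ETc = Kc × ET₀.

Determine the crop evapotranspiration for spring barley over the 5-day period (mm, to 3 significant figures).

39.2 mm

ET₀ = 0.81 × 9.3 = 7.5330 mm/d
ETc = Kc × ET₀ = 1.04 × 7.5330 = 7.8343 mm/d
Over 5 days: 7.8343 × 5 = 39.172 mm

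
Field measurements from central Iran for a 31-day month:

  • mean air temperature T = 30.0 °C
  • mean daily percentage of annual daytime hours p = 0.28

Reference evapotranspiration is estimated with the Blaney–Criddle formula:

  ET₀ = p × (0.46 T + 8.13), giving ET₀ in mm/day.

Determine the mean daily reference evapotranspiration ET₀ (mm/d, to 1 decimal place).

ET₀ = 0.28 × (0.46 × 30.0 + 8.13) = 0.28 × 21.930 = 6.1404 mm/d

6.1 mm/d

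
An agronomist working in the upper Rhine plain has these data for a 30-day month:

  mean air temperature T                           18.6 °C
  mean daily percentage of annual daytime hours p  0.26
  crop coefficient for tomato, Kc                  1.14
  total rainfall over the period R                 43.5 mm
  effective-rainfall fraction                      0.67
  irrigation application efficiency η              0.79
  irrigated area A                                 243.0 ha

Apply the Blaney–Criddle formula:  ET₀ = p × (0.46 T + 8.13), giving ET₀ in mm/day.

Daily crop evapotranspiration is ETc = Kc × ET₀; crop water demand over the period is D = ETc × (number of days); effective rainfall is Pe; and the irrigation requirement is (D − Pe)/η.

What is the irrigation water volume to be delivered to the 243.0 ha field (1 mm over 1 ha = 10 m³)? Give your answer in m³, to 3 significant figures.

ET₀ = 0.26 × (0.46 × 18.6 + 8.13) = 0.26 × 16.686 = 4.3384 mm/d
ETc = Kc × ET₀ = 1.14 × 4.3384 = 4.9458 mm/d
Crop demand D = ETc × 30 d = 4.9458 × 30 = 148.374 mm
Pe = 0.67 × 43.5 = 29.145 mm
D − Pe = 148.374 − 29.145 = 119.229 mm
Gross irrigation = 119.229 / 0.79 = 150.923 mm
Volume = 150.923 mm × 243.0 ha × 10 = 366742.9 m³

367000 m³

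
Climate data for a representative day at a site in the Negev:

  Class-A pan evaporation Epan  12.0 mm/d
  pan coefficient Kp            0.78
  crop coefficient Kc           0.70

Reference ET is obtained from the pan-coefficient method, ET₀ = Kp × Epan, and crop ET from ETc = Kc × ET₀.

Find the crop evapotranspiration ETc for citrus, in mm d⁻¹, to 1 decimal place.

6.6 mm d⁻¹

ET₀ = 0.78 × 12.0 = 9.3600 mm/d
ETc = Kc × ET₀ = 0.70 × 9.3600 = 6.5520 mm/d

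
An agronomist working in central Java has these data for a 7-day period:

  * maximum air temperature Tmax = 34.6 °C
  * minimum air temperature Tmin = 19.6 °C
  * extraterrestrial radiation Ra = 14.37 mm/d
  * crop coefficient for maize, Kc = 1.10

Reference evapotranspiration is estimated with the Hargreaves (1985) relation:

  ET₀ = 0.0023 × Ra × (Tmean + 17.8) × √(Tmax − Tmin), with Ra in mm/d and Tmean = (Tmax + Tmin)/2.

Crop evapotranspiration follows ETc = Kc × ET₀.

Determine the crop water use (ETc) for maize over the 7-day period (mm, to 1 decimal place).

44.3 mm

Tmean = (34.6 + 19.6)/2 = 27.10 °C
ET₀ = 0.0023 × 14.37 × (27.10 + 17.8) × √15.0 = 0.0023 × 14.37 × 44.90 × 3.8730 = 5.7475 mm/d
ETc = Kc × ET₀ = 1.10 × 5.7475 = 6.3223 mm/d
Over 7 days: 6.3223 × 7 = 44.256 mm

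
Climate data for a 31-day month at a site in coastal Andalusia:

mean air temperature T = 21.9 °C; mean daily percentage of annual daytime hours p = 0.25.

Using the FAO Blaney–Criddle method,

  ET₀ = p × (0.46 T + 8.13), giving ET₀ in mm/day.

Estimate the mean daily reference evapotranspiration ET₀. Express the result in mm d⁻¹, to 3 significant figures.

ET₀ = 0.25 × (0.46 × 21.9 + 8.13) = 0.25 × 18.204 = 4.5510 mm/d

4.55 mm d⁻¹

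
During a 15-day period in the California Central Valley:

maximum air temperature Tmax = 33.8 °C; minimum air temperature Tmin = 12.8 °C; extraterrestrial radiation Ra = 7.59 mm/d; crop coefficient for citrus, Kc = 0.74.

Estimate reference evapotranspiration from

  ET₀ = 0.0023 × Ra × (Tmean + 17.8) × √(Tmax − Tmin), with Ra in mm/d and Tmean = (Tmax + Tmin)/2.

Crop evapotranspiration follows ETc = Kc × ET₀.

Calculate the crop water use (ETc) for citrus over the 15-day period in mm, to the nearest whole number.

36 mm

Tmean = (33.8 + 12.8)/2 = 23.30 °C
ET₀ = 0.0023 × 7.59 × (23.30 + 17.8) × √21.0 = 0.0023 × 7.59 × 41.10 × 4.5826 = 3.2879 mm/d
ETc = Kc × ET₀ = 0.74 × 3.2879 = 2.4330 mm/d
Over 15 days: 2.4330 × 15 = 36.495 mm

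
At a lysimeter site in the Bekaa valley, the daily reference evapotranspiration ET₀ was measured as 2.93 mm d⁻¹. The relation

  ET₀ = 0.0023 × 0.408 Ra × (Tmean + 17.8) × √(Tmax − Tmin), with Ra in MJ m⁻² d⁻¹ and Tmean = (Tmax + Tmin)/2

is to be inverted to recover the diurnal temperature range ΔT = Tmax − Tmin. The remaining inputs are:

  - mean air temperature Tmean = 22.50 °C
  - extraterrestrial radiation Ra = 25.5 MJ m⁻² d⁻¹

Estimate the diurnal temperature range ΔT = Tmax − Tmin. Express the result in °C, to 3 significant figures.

9.23 °C

√ΔT = ET₀ / [0.0023 × 0.408 × Ra × (Tmean+17.8)] = 2.93 / (0.0023 × 10.4040 × 40.30) = 3.0383
ΔT = 3.0383² = 9.231 °C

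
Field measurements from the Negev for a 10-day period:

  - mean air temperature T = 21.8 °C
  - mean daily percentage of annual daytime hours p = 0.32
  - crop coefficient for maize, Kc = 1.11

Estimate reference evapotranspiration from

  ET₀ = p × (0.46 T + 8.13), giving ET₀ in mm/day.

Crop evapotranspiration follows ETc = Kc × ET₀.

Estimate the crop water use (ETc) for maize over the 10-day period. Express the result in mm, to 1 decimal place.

64.5 mm

ET₀ = 0.32 × (0.46 × 21.8 + 8.13) = 0.32 × 18.158 = 5.8106 mm/d
ETc = Kc × ET₀ = 1.11 × 5.8106 = 6.4498 mm/d
Over 10 days: 6.4498 × 10 = 64.498 mm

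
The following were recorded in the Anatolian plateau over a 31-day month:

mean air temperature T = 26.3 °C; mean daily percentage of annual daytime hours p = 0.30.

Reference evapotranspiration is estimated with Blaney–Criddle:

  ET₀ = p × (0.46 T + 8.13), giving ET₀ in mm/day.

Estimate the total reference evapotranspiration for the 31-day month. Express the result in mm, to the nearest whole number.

ET₀ = 0.30 × (0.46 × 26.3 + 8.13) = 0.30 × 20.228 = 6.0684 mm/d
Monthly total = 6.0684 × 31 = 188.120 mm

188 mm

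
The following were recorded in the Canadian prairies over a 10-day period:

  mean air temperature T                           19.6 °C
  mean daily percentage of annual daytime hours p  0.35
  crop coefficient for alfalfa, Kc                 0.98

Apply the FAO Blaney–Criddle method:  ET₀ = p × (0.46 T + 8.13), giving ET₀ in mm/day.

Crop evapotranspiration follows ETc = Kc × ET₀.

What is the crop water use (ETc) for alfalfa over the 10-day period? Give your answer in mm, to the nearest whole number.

59 mm

ET₀ = 0.35 × (0.46 × 19.6 + 8.13) = 0.35 × 17.146 = 6.0011 mm/d
ETc = Kc × ET₀ = 0.98 × 6.0011 = 5.8811 mm/d
Over 10 days: 5.8811 × 10 = 58.811 mm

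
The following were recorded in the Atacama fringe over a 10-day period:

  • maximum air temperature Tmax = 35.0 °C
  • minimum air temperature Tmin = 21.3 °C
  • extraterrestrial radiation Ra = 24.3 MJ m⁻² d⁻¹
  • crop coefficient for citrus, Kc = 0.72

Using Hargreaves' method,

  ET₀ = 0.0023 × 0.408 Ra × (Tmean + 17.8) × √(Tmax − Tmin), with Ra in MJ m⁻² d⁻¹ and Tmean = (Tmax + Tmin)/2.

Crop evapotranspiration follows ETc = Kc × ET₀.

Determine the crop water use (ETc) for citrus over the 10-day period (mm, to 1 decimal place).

27.9 mm

Tmean = (35.0 + 21.3)/2 = 28.15 °C
0.408 Ra = 0.408 × 24.3 = 9.9144 mm/d equivalent
ET₀ = 0.0023 × 9.9144 × (28.15 + 17.8) × √13.7 = 0.0023 × 9.9144 × 45.95 × 3.7014 = 3.8783 mm/d
ETc = Kc × ET₀ = 0.72 × 3.8783 = 2.7924 mm/d
Over 10 days: 2.7924 × 10 = 27.924 mm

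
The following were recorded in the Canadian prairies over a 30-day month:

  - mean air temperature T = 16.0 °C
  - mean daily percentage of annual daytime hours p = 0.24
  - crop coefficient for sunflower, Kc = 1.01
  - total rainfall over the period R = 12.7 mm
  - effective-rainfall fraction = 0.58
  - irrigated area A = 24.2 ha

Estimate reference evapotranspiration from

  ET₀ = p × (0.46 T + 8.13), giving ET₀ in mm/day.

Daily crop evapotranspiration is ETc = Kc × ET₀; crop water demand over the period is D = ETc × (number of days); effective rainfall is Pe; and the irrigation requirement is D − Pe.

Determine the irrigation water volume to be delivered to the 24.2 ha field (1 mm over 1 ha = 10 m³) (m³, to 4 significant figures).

25480 m³

ET₀ = 0.24 × (0.46 × 16.0 + 8.13) = 0.24 × 15.490 = 3.7176 mm/d
ETc = Kc × ET₀ = 1.01 × 3.7176 = 3.7548 mm/d
Crop demand D = ETc × 30 d = 3.7548 × 30 = 112.644 mm
Pe = 0.58 × 12.7 = 7.366 mm
D − Pe = 112.644 − 7.366 = 105.278 mm
Volume = 105.278 mm × 24.2 ha × 10 = 25477.3 m³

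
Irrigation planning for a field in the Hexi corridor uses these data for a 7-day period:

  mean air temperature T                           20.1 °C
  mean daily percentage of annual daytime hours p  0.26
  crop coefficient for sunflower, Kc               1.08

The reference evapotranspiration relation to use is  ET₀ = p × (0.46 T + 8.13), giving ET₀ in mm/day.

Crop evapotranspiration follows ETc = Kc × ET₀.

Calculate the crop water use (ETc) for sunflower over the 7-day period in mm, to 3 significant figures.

ET₀ = 0.26 × (0.46 × 20.1 + 8.13) = 0.26 × 17.376 = 4.5178 mm/d
ETc = Kc × ET₀ = 1.08 × 4.5178 = 4.8792 mm/d
Over 7 days: 4.8792 × 7 = 34.154 mm

34.2 mm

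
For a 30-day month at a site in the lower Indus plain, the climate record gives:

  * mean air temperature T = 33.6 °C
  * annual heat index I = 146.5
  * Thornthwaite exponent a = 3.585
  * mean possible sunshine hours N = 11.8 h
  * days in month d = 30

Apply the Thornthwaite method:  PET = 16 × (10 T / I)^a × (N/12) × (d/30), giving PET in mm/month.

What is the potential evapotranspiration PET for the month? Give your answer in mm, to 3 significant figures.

10T/I = 10 × 33.6 / 146.5 = 2.2935
(10T/I)^a = 2.2935^3.585 = 19.6060
Uncorrected PET = 16 × 19.6060 = 313.696 mm
Correction = (N/12)(d/30) = (11.8/12)(30/30) = 0.9833
PET = 313.696 × 0.9833 = 308.457 mm/month

308 mm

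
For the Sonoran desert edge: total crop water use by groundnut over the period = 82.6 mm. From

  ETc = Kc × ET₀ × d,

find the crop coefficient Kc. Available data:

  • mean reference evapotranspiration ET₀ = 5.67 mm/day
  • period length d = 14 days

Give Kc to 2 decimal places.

ETc = Kc × ET₀ × d  ⇒  Kc = ETc / (ET₀ × d)
Kc = 82.6 / (5.67 × 14) = 82.6 / 79.38 = 1.0406

1.04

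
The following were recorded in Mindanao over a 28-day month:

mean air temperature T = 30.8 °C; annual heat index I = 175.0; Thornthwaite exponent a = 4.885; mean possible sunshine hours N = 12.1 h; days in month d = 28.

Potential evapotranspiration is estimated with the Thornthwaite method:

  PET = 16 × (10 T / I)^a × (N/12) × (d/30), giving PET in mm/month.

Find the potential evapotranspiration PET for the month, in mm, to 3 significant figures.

238 mm

10T/I = 10 × 30.8 / 175.0 = 1.7600
(10T/I)^a = 1.7600^4.885 = 15.8245
Uncorrected PET = 16 × 15.8245 = 253.192 mm
Correction = (N/12)(d/30) = (12.1/12)(28/30) = 0.9411
PET = 253.192 × 0.9411 = 238.279 mm/month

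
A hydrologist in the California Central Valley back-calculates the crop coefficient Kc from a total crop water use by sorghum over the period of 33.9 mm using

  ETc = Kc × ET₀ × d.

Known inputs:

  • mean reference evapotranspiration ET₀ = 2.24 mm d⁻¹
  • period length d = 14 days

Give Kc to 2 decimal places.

ETc = Kc × ET₀ × d  ⇒  Kc = ETc / (ET₀ × d)
Kc = 33.9 / (2.24 × 14) = 33.9 / 31.36 = 1.0810

1.08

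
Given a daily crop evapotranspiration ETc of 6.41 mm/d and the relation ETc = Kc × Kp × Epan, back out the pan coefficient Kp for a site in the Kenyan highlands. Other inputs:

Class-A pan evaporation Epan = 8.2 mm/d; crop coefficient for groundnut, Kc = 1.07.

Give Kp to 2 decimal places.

0.73

ETc = Kc × Kp × Epan  ⇒  Kp = ETc / (Kc × Epan)
Kp = 6.41 / (1.07 × 8.2) = 6.41 / 8.774 = 0.7306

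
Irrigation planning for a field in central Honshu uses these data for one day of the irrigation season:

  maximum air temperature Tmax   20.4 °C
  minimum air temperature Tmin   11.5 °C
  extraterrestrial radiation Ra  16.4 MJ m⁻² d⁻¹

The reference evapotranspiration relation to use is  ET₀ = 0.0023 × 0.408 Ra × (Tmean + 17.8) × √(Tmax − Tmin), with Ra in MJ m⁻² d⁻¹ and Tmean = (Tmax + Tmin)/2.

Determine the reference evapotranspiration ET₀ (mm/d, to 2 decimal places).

1.55 mm/d

Tmean = (20.4 + 11.5)/2 = 15.95 °C
0.408 Ra = 0.408 × 16.4 = 6.6912 mm/d equivalent
ET₀ = 0.0023 × 6.6912 × (15.95 + 17.8) × √8.9 = 0.0023 × 6.6912 × 33.75 × 2.9833 = 1.5495 mm/d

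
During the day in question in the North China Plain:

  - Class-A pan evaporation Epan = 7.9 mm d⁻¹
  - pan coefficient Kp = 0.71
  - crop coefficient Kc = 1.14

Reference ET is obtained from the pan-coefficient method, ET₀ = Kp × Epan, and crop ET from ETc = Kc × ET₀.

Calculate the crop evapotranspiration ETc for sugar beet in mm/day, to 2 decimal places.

ET₀ = 0.71 × 7.9 = 5.6090 mm/d
ETc = Kc × ET₀ = 1.14 × 5.6090 = 6.3943 mm/d

6.39 mm/day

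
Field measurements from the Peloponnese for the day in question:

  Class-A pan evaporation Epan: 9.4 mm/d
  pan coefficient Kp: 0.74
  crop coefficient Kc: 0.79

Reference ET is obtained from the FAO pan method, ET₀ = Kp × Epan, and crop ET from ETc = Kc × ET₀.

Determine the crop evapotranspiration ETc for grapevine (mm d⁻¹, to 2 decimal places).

5.50 mm d⁻¹

ET₀ = 0.74 × 9.4 = 6.9560 mm/d
ETc = Kc × ET₀ = 0.79 × 6.9560 = 5.4952 mm/d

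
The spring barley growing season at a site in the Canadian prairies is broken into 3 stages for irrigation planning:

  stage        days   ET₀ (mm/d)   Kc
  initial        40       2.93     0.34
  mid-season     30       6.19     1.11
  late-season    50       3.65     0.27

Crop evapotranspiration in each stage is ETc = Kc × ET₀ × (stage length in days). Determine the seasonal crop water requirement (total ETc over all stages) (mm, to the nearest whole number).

295 mm

initial: 0.34 × 2.93 × 40 = 39.85 mm
mid-season: 1.11 × 6.19 × 30 = 206.13 mm
late-season: 0.27 × 3.65 × 50 = 49.28 mm
Seasonal total = 295.26 mm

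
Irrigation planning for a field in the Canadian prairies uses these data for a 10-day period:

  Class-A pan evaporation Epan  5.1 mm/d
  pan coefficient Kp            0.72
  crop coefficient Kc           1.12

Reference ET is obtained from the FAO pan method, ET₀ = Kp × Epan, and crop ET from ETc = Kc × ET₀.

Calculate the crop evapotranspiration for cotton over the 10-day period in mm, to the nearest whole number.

41 mm

ET₀ = 0.72 × 5.1 = 3.6720 mm/d
ETc = Kc × ET₀ = 1.12 × 3.6720 = 4.1126 mm/d
Over 10 days: 4.1126 × 10 = 41.126 mm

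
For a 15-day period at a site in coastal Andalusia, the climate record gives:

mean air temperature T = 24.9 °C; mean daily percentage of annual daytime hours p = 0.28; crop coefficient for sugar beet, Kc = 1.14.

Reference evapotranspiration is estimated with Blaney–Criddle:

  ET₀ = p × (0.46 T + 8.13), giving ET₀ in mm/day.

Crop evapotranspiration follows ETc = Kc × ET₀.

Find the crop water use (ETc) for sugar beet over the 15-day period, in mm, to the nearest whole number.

ET₀ = 0.28 × (0.46 × 24.9 + 8.13) = 0.28 × 19.584 = 5.4835 mm/d
ETc = Kc × ET₀ = 1.14 × 5.4835 = 6.2512 mm/d
Over 15 days: 6.2512 × 15 = 93.768 mm

94 mm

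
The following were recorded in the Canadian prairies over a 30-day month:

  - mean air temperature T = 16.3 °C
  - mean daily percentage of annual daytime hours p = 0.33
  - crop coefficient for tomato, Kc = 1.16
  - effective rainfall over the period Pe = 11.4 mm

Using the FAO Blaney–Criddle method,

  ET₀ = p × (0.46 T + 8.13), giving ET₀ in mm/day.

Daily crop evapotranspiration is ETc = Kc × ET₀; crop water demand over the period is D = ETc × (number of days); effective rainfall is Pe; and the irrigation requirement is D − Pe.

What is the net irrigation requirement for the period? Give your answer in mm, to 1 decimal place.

168.1 mm

ET₀ = 0.33 × (0.46 × 16.3 + 8.13) = 0.33 × 15.628 = 5.1572 mm/d
ETc = Kc × ET₀ = 1.16 × 5.1572 = 5.9824 mm/d
Crop demand D = ETc × 30 d = 5.9824 × 30 = 179.472 mm
D − Pe = 179.472 − 11.4 = 168.072 mm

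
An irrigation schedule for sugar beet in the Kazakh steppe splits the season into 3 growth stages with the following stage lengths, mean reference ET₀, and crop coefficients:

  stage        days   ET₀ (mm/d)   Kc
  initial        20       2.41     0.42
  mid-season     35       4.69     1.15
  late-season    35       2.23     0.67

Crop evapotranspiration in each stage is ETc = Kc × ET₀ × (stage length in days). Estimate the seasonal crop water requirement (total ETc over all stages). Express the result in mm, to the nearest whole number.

261 mm

initial: 0.42 × 2.41 × 20 = 20.24 mm
mid-season: 1.15 × 4.69 × 35 = 188.77 mm
late-season: 0.67 × 2.23 × 35 = 52.29 mm
Seasonal total = 261.30 mm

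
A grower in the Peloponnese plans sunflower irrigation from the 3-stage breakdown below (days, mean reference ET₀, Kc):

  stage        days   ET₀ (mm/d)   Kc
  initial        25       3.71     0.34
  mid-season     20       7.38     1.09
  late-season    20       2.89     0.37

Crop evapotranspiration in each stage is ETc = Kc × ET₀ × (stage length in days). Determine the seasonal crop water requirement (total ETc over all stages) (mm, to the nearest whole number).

214 mm

initial: 0.34 × 3.71 × 25 = 31.54 mm
mid-season: 1.09 × 7.38 × 20 = 160.88 mm
late-season: 0.37 × 2.89 × 20 = 21.39 mm
Seasonal total = 213.81 mm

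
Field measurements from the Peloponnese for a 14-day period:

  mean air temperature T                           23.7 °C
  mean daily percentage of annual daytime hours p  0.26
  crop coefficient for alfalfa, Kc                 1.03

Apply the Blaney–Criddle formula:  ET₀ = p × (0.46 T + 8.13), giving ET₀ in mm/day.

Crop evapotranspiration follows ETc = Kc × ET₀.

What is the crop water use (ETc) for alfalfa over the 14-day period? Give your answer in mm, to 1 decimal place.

ET₀ = 0.26 × (0.46 × 23.7 + 8.13) = 0.26 × 19.032 = 4.9483 mm/d
ETc = Kc × ET₀ = 1.03 × 4.9483 = 5.0967 mm/d
Over 14 days: 5.0967 × 14 = 71.354 mm

71.4 mm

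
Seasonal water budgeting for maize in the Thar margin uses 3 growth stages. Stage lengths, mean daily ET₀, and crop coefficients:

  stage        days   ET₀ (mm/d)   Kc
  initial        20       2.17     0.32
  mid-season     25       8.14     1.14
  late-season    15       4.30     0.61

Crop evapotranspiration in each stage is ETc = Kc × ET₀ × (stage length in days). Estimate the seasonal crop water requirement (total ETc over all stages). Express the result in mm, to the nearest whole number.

initial: 0.32 × 2.17 × 20 = 13.89 mm
mid-season: 1.14 × 8.14 × 25 = 231.99 mm
late-season: 0.61 × 4.30 × 15 = 39.35 mm
Seasonal total = 285.23 mm

285 mm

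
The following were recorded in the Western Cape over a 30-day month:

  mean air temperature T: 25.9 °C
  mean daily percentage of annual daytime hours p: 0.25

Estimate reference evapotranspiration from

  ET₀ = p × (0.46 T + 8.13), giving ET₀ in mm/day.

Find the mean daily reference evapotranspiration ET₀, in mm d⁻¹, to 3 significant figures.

ET₀ = 0.25 × (0.46 × 25.9 + 8.13) = 0.25 × 20.044 = 5.0110 mm/d

5.01 mm d⁻¹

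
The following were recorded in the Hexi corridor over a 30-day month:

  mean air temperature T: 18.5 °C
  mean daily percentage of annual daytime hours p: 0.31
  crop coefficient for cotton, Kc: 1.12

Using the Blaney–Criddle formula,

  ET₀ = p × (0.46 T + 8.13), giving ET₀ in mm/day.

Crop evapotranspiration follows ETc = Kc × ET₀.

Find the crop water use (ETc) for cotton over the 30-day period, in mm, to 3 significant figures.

173 mm

ET₀ = 0.31 × (0.46 × 18.5 + 8.13) = 0.31 × 16.640 = 5.1584 mm/d
ETc = Kc × ET₀ = 1.12 × 5.1584 = 5.7774 mm/d
Over 30 days: 5.7774 × 30 = 173.322 mm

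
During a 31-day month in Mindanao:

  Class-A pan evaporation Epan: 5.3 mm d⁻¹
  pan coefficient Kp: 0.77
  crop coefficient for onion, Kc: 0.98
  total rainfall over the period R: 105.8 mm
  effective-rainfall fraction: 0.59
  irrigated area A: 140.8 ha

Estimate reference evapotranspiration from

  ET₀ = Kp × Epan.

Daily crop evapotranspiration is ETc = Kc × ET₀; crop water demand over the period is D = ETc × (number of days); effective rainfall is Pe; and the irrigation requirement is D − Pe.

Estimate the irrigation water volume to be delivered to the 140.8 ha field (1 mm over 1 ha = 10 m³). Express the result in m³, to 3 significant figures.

ET₀ = 0.77 × 5.3 = 4.0810 mm/d
ETc = Kc × ET₀ = 0.98 × 4.0810 = 3.9994 mm/d
Crop demand D = ETc × 31 d = 3.9994 × 31 = 123.981 mm
Pe = 0.59 × 105.8 = 62.422 mm
D − Pe = 123.981 − 62.422 = 61.559 mm
Volume = 61.559 mm × 140.8 ha × 10 = 86675.1 m³

86700 m³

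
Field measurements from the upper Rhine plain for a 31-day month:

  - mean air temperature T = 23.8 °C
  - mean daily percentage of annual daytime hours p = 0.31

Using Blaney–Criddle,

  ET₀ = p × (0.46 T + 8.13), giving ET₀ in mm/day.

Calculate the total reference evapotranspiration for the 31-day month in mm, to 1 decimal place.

ET₀ = 0.31 × (0.46 × 23.8 + 8.13) = 0.31 × 19.078 = 5.9142 mm/d
Monthly total = 5.9142 × 31 = 183.340 mm

183.3 mm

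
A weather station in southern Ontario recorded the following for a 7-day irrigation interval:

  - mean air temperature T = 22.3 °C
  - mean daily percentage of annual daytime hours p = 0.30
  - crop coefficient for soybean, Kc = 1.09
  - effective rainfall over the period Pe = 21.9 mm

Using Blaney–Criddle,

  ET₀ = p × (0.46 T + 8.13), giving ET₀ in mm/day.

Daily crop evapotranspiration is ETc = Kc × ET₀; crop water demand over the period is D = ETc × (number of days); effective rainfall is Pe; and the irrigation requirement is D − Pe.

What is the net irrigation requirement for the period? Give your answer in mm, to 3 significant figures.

20.2 mm

ET₀ = 0.30 × (0.46 × 22.3 + 8.13) = 0.30 × 18.388 = 5.5164 mm/d
ETc = Kc × ET₀ = 1.09 × 5.5164 = 6.0129 mm/d
Crop demand D = ETc × 7 d = 6.0129 × 7 = 42.090 mm
D − Pe = 42.090 − 21.9 = 20.190 mm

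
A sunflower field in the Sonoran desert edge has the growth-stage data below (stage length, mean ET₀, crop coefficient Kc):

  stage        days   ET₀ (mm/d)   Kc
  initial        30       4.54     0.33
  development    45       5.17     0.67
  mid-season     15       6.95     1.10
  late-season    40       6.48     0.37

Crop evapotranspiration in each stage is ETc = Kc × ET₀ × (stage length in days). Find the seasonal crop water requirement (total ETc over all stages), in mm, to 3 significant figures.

411 mm

initial: 0.33 × 4.54 × 30 = 44.95 mm
development: 0.67 × 5.17 × 45 = 155.88 mm
mid-season: 1.10 × 6.95 × 15 = 114.68 mm
late-season: 0.37 × 6.48 × 40 = 95.90 mm
Seasonal total = 411.41 mm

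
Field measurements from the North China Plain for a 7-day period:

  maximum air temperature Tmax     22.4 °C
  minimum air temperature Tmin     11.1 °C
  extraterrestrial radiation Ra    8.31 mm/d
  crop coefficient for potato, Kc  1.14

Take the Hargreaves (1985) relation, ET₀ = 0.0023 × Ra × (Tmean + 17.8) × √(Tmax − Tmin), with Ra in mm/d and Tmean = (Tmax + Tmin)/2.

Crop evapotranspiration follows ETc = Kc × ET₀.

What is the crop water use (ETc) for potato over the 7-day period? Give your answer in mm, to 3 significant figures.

17.7 mm

Tmean = (22.4 + 11.1)/2 = 16.75 °C
ET₀ = 0.0023 × 8.31 × (16.75 + 17.8) × √11.3 = 0.0023 × 8.31 × 34.55 × 3.3615 = 2.2198 mm/d
ETc = Kc × ET₀ = 1.14 × 2.2198 = 2.5306 mm/d
Over 7 days: 2.5306 × 7 = 17.714 mm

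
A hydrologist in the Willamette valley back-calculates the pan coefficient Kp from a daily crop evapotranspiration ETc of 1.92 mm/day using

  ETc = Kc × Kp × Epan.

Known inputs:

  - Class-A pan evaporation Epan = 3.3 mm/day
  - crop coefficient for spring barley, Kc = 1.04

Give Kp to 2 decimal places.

ETc = Kc × Kp × Epan  ⇒  Kp = ETc / (Kc × Epan)
Kp = 1.92 / (1.04 × 3.3) = 1.92 / 3.432 = 0.5594

0.56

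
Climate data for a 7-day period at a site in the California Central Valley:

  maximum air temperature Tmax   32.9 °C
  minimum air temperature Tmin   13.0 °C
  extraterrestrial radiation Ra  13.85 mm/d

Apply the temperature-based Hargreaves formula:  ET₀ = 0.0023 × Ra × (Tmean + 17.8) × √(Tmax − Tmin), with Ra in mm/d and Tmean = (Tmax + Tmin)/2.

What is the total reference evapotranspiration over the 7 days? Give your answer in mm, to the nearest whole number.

41 mm

Tmean = (32.9 + 13.0)/2 = 22.95 °C
ET₀ = 0.0023 × 13.85 × (22.95 + 17.8) × √19.9 = 0.0023 × 13.85 × 40.75 × 4.4609 = 5.7907 mm/d
Over 7 days: 5.7907 × 7 = 40.535 mm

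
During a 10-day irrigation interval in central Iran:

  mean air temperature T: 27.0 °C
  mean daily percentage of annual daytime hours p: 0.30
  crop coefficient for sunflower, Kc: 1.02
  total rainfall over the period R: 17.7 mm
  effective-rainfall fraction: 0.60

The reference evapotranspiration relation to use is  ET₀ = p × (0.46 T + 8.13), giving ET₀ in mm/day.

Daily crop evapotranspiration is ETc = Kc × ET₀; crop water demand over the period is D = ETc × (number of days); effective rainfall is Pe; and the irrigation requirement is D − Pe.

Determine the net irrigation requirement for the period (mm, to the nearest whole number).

52 mm

ET₀ = 0.30 × (0.46 × 27.0 + 8.13) = 0.30 × 20.550 = 6.1650 mm/d
ETc = Kc × ET₀ = 1.02 × 6.1650 = 6.2883 mm/d
Crop demand D = ETc × 10 d = 6.2883 × 10 = 62.883 mm
Pe = 0.60 × 17.7 = 10.620 mm
D − Pe = 62.883 − 10.620 = 52.263 mm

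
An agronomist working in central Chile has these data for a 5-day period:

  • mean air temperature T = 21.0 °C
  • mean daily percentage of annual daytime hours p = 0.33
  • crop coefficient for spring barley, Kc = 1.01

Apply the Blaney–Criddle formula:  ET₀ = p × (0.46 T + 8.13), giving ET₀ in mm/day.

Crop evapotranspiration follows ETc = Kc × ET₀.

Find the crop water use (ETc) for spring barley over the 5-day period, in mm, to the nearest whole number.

30 mm

ET₀ = 0.33 × (0.46 × 21.0 + 8.13) = 0.33 × 17.790 = 5.8707 mm/d
ETc = Kc × ET₀ = 1.01 × 5.8707 = 5.9294 mm/d
Over 5 days: 5.9294 × 5 = 29.647 mm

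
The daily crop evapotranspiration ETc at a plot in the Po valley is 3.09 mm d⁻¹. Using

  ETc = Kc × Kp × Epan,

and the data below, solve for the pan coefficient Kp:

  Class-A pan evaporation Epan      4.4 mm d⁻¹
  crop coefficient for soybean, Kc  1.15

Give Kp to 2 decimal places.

ETc = Kc × Kp × Epan  ⇒  Kp = ETc / (Kc × Epan)
Kp = 3.09 / (1.15 × 4.4) = 3.09 / 5.060 = 0.6107

0.61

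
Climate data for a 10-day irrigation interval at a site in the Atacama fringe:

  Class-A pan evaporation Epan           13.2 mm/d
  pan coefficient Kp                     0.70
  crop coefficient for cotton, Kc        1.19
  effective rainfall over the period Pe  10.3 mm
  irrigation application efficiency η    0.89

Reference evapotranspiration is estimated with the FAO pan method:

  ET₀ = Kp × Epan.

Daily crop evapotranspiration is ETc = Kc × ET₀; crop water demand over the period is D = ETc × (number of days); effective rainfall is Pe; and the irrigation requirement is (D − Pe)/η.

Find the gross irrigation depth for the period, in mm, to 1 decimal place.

ET₀ = 0.70 × 13.2 = 9.2400 mm/d
ETc = Kc × ET₀ = 1.19 × 9.2400 = 10.9956 mm/d
Crop demand D = ETc × 10 d = 10.9956 × 10 = 109.956 mm
D − Pe = 109.956 − 10.3 = 99.656 mm
Gross irrigation = 99.656 / 0.89 = 111.973 mm

112.0 mm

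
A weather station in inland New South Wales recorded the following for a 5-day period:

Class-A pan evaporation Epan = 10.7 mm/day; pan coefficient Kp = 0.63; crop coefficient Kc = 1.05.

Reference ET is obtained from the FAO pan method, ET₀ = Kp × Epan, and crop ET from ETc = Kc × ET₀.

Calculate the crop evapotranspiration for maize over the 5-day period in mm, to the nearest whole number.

ET₀ = 0.63 × 10.7 = 6.7410 mm/d
ETc = Kc × ET₀ = 1.05 × 6.7410 = 7.0781 mm/d
Over 5 days: 7.0781 × 5 = 35.391 mm

35 mm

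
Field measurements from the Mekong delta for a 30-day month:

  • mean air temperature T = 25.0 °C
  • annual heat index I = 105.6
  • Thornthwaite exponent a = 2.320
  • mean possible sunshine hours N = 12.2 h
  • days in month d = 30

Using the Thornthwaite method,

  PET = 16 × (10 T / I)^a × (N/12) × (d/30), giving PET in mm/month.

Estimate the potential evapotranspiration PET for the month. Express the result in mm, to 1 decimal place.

120.1 mm

10T/I = 10 × 25.0 / 105.6 = 2.3674
(10T/I)^a = 2.3674^2.320 = 7.3843
Uncorrected PET = 16 × 7.3843 = 118.149 mm
Correction = (N/12)(d/30) = (12.2/12)(30/30) = 1.0167
PET = 118.149 × 1.0167 = 120.122 mm/month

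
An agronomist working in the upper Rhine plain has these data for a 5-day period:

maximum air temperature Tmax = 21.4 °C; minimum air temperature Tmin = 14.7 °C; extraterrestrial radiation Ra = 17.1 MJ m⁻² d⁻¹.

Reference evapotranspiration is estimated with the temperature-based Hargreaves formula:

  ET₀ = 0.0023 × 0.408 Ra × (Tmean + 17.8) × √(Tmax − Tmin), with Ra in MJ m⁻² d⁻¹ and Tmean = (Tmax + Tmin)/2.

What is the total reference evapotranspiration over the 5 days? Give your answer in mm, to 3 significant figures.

7.45 mm

Tmean = (21.4 + 14.7)/2 = 18.05 °C
0.408 Ra = 0.408 × 17.1 = 6.9768 mm/d equivalent
ET₀ = 0.0023 × 6.9768 × (18.05 + 17.8) × √6.7 = 0.0023 × 6.9768 × 35.85 × 2.5884 = 1.4890 mm/d
Over 5 days: 1.4890 × 5 = 7.445 mm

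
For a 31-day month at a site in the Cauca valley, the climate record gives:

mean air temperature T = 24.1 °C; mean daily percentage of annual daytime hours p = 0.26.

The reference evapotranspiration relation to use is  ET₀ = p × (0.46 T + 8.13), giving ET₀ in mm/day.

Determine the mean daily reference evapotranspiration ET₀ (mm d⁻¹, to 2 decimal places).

ET₀ = 0.26 × (0.46 × 24.1 + 8.13) = 0.26 × 19.216 = 4.9962 mm/d

5.00 mm d⁻¹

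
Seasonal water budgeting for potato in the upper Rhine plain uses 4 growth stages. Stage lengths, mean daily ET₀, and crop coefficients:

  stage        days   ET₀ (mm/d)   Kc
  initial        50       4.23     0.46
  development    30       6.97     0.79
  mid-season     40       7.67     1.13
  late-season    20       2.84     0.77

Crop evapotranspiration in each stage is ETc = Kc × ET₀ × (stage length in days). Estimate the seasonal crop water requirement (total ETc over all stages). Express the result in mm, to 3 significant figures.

653 mm

initial: 0.46 × 4.23 × 50 = 97.29 mm
development: 0.79 × 6.97 × 30 = 165.19 mm
mid-season: 1.13 × 7.67 × 40 = 346.68 mm
late-season: 0.77 × 2.84 × 20 = 43.74 mm
Seasonal total = 652.90 mm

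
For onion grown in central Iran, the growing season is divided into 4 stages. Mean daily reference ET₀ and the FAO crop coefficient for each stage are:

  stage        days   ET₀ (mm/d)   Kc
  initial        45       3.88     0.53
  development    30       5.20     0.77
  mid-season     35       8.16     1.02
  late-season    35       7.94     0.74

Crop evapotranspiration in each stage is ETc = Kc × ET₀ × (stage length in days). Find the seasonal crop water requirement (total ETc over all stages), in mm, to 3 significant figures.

initial: 0.53 × 3.88 × 45 = 92.54 mm
development: 0.77 × 5.20 × 30 = 120.12 mm
mid-season: 1.02 × 8.16 × 35 = 291.31 mm
late-season: 0.74 × 7.94 × 35 = 205.65 mm
Seasonal total = 709.62 mm

710 mm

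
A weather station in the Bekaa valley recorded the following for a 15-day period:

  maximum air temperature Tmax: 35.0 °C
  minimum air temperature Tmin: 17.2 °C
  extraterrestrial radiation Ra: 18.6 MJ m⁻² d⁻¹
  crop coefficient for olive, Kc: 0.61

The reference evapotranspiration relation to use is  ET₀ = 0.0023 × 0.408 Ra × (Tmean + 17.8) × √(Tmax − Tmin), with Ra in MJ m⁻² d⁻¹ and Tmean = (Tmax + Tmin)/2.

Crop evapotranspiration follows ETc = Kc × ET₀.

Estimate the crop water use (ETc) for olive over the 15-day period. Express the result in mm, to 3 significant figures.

29.6 mm

Tmean = (35.0 + 17.2)/2 = 26.10 °C
0.408 Ra = 0.408 × 18.6 = 7.5888 mm/d equivalent
ET₀ = 0.0023 × 7.5888 × (26.10 + 17.8) × √17.8 = 0.0023 × 7.5888 × 43.90 × 4.2190 = 3.2328 mm/d
ETc = Kc × ET₀ = 0.61 × 3.2328 = 1.9720 mm/d
Over 15 days: 1.9720 × 15 = 29.580 mm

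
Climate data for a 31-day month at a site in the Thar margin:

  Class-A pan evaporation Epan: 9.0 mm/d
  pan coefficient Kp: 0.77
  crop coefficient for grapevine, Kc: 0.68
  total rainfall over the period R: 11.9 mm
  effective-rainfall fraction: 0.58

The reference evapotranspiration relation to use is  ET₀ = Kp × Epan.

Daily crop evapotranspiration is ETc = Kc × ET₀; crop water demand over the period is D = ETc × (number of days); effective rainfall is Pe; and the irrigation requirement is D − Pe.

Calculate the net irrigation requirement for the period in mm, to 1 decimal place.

ET₀ = 0.77 × 9.0 = 6.9300 mm/d
ETc = Kc × ET₀ = 0.68 × 6.9300 = 4.7124 mm/d
Crop demand D = ETc × 31 d = 4.7124 × 31 = 146.084 mm
Pe = 0.58 × 11.9 = 6.902 mm
D − Pe = 146.084 − 6.902 = 139.182 mm

139.2 mm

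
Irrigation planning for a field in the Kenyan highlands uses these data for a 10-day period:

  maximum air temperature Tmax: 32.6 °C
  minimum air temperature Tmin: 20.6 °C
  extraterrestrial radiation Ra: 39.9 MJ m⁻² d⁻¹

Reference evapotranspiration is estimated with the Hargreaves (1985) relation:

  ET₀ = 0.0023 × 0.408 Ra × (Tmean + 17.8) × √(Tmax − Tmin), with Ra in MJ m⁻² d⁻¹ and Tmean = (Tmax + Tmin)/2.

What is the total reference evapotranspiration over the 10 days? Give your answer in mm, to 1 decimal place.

57.6 mm

Tmean = (32.6 + 20.6)/2 = 26.60 °C
0.408 Ra = 0.408 × 39.9 = 16.2792 mm/d equivalent
ET₀ = 0.0023 × 16.2792 × (26.60 + 17.8) × √12.0 = 0.0023 × 16.2792 × 44.40 × 3.4641 = 5.7588 mm/d
Over 10 days: 5.7588 × 10 = 57.588 mm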